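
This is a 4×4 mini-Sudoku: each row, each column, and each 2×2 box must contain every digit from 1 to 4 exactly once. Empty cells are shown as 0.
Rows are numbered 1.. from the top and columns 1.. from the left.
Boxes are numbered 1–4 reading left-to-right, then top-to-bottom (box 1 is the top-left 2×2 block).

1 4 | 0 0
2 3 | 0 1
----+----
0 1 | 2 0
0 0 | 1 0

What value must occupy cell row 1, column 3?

3

Row 1 already contains {1, 4}.
Column 3 already contains {1, 2}.
Its 2×2 block (box 2) already contains {1}.
The only value from 1–4 not eliminated is 3, so row 1, column 3 = 3.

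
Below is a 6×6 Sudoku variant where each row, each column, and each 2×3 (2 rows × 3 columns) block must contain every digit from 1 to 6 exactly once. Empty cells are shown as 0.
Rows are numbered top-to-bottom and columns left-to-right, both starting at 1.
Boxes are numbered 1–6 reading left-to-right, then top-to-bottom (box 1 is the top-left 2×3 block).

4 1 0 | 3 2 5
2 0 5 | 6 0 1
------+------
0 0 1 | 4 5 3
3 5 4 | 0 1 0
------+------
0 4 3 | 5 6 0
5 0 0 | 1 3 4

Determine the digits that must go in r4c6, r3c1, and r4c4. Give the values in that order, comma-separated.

For r4c6:
  Consider where 6 can go in column 6.
  r5c6 is out (row 5 already has a 6).
  So the only cell in column 6 that can hold 6 is r4c6.
  So r4c6 = 6.
For r3c1:
  Row 3 already contains {1, 3, 4, 5}.
  Column 1 already contains {2, 3, 4, 5}.
  Its 2×3 block (box 3) already contains {1, 3, 4, 5}.
  The only value from 1–6 not eliminated is 6, so r3c1 = 6.
For r4c4:
  Row 4 already contains {1, 3, 4, 5}.
  Column 4 already contains {1, 3, 4, 5, 6}.
  Its 2×3 block (box 4) already contains {1, 3, 4, 5}.
  The only value from 1–6 not eliminated is 2, so r4c4 = 2.

6,6,2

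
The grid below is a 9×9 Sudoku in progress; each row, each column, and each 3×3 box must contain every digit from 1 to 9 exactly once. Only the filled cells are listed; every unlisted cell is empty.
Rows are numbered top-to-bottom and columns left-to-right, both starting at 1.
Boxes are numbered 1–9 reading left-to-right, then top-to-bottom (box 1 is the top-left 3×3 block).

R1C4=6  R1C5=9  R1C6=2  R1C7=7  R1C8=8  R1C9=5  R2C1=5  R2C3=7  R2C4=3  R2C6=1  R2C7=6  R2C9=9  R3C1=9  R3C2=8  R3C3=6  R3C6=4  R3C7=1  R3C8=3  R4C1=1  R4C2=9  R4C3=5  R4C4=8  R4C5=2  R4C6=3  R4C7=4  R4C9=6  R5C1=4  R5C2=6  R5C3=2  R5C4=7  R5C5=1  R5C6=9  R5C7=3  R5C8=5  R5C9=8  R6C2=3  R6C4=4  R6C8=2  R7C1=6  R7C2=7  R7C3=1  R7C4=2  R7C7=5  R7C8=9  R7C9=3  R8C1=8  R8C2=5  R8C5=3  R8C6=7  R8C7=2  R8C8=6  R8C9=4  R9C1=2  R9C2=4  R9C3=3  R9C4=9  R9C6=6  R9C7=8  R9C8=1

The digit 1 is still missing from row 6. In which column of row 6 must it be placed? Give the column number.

Consider where 1 can go in row 6.
R6C1 is out (column 1 already has a 1).
R6C3 is out (column 3 already has a 1).
R6C5 is out (column 5 already has a 1).
R6C6 is out (column 6 already has a 1).
R6C7 is out (column 7 already has a 1).
So the only cell in row 6 that can hold 1 is R6C9.
That is column 9.

9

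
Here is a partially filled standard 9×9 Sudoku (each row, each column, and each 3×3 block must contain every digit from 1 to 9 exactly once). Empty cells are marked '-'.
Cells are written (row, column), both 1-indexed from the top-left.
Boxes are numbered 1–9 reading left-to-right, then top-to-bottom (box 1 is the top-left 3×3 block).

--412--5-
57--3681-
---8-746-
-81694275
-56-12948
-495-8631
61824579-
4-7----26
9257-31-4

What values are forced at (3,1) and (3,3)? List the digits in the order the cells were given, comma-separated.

1,3

For (3,1):
  Consider where 1 can go in box 1.
  (1,1) is out (row 1 already has a 1).
  (1,2) is out (row 1 already has a 1).
  (2,3) is out (row 2 already has a 1).
  (3,2) is out (column 2 already has a 1).
  (3,3) is out (column 3 already has a 1).
  So the only cell in box 1 that can hold 1 is (3,1).
  So (3,1) = 1.
For (3,3):
  Consider where 3 can go in column 3.
  (2,3) is out (row 2 already has a 3).
  So the only cell in column 3 that can hold 3 is (3,3).
  So (3,3) = 3.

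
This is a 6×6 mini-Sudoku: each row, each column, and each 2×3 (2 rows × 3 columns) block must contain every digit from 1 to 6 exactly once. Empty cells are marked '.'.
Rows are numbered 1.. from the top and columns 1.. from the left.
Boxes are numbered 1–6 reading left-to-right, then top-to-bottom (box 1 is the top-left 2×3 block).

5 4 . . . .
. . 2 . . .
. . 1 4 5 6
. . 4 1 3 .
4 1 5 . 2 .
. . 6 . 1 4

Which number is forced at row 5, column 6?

Row 5 already contains {1, 2, 4, 5}.
Column 6 already contains {4, 6}.
Its 2×3 block (box 6) already contains {1, 2, 4}.
The only value from 1–6 not eliminated is 3, so row 5, column 6 = 3.

3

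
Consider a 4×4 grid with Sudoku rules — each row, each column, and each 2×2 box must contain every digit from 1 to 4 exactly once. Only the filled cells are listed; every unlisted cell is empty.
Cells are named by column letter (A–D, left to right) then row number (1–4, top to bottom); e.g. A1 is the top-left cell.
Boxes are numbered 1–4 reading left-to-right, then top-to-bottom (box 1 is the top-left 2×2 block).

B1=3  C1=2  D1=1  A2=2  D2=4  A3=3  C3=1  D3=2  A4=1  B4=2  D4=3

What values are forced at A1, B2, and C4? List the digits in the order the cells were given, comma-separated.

4,1,4

For A1:
  Row 1 already contains {1, 2, 3}.
  Column A already contains {1, 2, 3}.
  Its 2×2 block (box 1) already contains {2, 3}.
  The only value from 1–4 not eliminated is 4, so A1 = 4.
For B2:
  Row 2 already contains {2, 4}.
  Column B already contains {2, 3}.
  Its 2×2 block (box 1) already contains {2, 3}.
  The only value from 1–4 not eliminated is 1, so B2 = 1.
For C4:
  Row 4 already contains {1, 2, 3}.
  Column C already contains {1, 2}.
  Its 2×2 block (box 4) already contains {1, 2, 3}.
  The only value from 1–4 not eliminated is 4, so C4 = 4.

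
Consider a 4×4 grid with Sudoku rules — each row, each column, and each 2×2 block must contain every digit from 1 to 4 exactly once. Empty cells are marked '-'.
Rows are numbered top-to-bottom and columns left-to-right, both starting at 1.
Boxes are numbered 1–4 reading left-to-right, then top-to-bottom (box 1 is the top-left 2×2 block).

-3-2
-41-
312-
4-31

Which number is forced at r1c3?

Row 1 already contains {2, 3}.
Column 3 already contains {1, 2, 3}.
Its 2×2 block (box 2) already contains {1, 2}.
The only value from 1–4 not eliminated is 4, so r1c3 = 4.

4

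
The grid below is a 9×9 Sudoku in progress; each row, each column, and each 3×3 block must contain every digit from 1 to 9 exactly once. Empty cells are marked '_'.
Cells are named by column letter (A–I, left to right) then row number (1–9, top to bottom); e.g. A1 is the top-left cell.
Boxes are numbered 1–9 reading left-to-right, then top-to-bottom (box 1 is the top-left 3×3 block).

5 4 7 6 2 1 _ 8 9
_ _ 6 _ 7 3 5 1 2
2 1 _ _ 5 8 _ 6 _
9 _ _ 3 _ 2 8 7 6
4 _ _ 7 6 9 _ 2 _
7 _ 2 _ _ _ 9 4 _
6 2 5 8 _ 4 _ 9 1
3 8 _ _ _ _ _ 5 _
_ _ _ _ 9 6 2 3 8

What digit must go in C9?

4

Cell C9 itself could take any of {1, 4} by direct elimination.
Consider where 4 can go in row 9.
A9 is out (column A already has a 4).
B9 is out (column B already has a 4).
D9 is out (box 8 already has a 4).
So the only cell in row 9 that can hold 4 is C9.
Therefore C9 = 4.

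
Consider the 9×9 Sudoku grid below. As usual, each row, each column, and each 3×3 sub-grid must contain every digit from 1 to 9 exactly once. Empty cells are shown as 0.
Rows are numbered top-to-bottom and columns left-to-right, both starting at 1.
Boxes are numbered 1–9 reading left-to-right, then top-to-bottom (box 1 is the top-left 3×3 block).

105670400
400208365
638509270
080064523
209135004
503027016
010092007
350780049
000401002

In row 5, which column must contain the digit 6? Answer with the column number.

2

Consider where 6 can go in row 5.
R5C7 is out (box 6 already has a 6).
R5C8 is out (column 8 already has a 6).
So the only cell in row 5 that can hold 6 is R5C2.
That is column 2.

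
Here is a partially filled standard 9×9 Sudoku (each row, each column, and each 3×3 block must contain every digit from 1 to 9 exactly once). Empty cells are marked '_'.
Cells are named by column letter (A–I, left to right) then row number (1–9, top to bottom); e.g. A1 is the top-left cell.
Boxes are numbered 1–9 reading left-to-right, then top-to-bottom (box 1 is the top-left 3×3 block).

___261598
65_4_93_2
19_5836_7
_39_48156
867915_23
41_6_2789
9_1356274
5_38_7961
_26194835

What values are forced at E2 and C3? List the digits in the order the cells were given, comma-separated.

7,2

For E2:
  Row 2 already contains {2, 3, 4, 5, 6, 9}.
  Column E already contains {1, 4, 5, 6, 8, 9}.
  Its 3×3 block (box 2) already contains {1, 2, 3, 4, 5, 6, 8, 9}.
  The only value from 1–9 not eliminated is 7, so E2 = 7.
For C3:
  Consider where 2 can go in box 1.
  A1 is out (row 1 already has a 2).
  B1 is out (row 1 already has a 2).
  C1 is out (row 1 already has a 2).
  C2 is out (row 2 already has a 2).
  So the only cell in box 1 that can hold 2 is C3.
  So C3 = 2.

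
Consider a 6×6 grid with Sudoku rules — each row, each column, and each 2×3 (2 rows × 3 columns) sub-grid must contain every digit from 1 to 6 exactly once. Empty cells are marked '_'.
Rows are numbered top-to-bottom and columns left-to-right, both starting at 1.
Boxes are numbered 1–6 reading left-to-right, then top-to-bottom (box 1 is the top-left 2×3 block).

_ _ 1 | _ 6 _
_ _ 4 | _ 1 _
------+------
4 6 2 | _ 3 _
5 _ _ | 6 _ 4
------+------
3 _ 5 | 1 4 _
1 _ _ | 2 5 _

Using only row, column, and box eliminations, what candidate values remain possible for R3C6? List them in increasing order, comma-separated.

1,5

Row 3 already contains {2, 3, 4, 6}.
Column 6 already contains {4}.
Its 2×3 block (box 4) already contains {3, 4, 6}.
Removing those from 1–6 leaves {1, 5} as the candidates for R3C6.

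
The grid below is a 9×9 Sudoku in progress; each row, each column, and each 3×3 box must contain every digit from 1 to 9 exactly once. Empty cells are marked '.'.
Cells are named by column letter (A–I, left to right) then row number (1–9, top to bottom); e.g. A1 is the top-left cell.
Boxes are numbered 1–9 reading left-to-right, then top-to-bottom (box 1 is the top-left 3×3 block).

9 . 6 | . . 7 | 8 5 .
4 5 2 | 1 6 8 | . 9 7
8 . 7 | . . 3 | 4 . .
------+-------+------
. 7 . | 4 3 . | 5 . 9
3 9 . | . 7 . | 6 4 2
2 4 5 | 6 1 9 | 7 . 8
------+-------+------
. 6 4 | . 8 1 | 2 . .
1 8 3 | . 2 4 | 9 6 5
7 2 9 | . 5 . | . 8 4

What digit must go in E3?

Row 3 already contains {3, 4, 7, 8}.
Column E already contains {1, 2, 3, 5, 6, 7, 8}.
Its 3×3 block (box 2) already contains {1, 3, 6, 7, 8}.
The only value from 1–9 not eliminated is 9, so E3 = 9.

9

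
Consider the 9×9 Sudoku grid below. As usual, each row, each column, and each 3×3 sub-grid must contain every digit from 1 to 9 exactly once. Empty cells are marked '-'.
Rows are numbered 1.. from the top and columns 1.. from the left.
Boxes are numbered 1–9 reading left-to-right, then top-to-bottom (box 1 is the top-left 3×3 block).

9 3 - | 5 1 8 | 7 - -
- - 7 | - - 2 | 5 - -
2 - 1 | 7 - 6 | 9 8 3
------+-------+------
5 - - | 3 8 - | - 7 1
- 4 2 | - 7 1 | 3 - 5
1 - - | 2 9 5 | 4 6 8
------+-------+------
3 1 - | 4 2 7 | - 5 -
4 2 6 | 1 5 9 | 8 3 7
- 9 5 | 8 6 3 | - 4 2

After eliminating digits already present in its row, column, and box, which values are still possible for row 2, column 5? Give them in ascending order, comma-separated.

Row 2 already contains {2, 5, 7}.
Column 5 already contains {1, 2, 5, 6, 7, 8, 9}.
Its 3×3 block (box 2) already contains {1, 2, 5, 6, 7, 8}.
Removing those from 1–9 leaves {3, 4} as the candidates for row 2, column 5.

3,4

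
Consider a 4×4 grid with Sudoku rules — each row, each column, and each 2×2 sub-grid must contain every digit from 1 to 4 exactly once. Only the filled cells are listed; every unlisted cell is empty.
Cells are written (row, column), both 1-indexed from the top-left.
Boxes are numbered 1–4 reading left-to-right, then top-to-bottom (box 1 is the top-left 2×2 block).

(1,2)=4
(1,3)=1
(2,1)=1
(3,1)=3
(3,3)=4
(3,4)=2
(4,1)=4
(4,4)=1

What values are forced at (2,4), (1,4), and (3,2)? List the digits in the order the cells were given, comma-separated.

4,3,1

For (2,4):
  Consider where 4 can go in column 4.
  (1,4) is out (row 1 already has a 4).
  So the only cell in column 4 that can hold 4 is (2,4).
  So (2,4) = 4.
For (1,4):
  Row 1 already contains {1, 4}.
  Column 4 already contains {1, 2}.
  Its 2×2 block (box 2) already contains {1}.
  The only value from 1–4 not eliminated is 3, so (1,4) = 3.
For (3,2):
  Row 3 already contains {2, 3, 4}.
  Column 2 already contains {4}.
  Its 2×2 block (box 3) already contains {3, 4}.
  The only value from 1–4 not eliminated is 1, so (3,2) = 1.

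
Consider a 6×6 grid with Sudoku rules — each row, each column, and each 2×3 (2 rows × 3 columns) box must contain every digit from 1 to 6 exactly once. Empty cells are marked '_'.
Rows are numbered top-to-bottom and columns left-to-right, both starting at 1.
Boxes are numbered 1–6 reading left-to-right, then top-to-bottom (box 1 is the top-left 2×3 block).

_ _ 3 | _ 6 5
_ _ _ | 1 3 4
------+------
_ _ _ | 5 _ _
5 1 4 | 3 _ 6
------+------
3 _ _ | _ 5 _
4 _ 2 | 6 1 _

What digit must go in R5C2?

Row 5 already contains {3, 5}.
Column 2 already contains {1}.
Its 2×3 block (box 5) already contains {2, 3, 4}.
The only value from 1–6 not eliminated is 6, so R5C2 = 6.

6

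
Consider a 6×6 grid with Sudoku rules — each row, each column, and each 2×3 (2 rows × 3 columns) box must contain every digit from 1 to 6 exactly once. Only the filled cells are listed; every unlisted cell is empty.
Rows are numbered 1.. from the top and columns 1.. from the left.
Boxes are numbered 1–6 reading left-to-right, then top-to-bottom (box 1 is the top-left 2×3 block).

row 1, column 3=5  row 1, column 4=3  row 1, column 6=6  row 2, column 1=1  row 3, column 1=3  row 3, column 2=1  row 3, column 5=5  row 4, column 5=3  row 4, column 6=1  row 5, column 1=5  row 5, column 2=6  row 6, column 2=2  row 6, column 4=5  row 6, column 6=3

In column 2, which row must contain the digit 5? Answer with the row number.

Consider where 5 can go in column 2.
row 1, column 2 is out (row 1 already has a 5).
row 2, column 2 is out (box 1 already has a 5).
So the only cell in column 2 that can hold 5 is row 4, column 2.
That is row 4.

4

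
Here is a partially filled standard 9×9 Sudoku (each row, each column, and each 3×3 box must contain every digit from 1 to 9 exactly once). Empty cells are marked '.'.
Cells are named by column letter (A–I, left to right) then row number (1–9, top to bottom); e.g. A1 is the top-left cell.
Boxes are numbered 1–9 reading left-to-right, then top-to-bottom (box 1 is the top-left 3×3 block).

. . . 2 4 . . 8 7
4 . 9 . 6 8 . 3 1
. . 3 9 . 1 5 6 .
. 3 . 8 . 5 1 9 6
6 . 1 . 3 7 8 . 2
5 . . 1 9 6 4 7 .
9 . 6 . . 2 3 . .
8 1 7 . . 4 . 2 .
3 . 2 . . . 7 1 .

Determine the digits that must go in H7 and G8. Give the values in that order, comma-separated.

4,6

For H7:
  Consider where 4 can go in column H.
  H5 is out (box 6 already has a 4).
  So the only cell in column H that can hold 4 is H7.
  So H7 = 4.
For G8:
  Consider where 6 can go in column G.
  G1 is out (box 3 already has a 6).
  G2 is out (row 2 already has a 6).
  So the only cell in column G that can hold 6 is G8.
  So G8 = 6.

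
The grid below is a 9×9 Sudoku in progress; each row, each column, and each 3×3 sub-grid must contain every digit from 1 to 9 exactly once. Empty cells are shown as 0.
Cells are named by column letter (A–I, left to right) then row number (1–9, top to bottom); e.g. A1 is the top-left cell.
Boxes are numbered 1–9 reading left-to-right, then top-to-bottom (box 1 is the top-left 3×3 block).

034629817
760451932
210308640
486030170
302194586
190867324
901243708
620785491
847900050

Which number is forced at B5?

Row 5 already contains {1, 2, 3, 4, 5, 6, 8, 9}.
Column B already contains {1, 2, 3, 4, 6, 8, 9}.
Its 3×3 block (box 4) already contains {1, 2, 3, 4, 6, 8, 9}.
The only value from 1–9 not eliminated is 7, so B5 = 7.

7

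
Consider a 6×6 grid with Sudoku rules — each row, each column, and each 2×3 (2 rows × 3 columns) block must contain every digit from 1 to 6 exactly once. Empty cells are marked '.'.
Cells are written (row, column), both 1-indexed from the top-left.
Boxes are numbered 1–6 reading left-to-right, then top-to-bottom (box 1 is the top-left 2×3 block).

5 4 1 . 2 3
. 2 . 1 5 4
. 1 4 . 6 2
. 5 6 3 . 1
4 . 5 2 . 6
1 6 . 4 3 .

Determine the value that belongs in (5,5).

1

Row 5 already contains {2, 4, 5, 6}.
Column 5 already contains {2, 3, 5, 6}.
Its 2×3 block (box 6) already contains {2, 3, 4, 6}.
The only value from 1–6 not eliminated is 1, so (5,5) = 1.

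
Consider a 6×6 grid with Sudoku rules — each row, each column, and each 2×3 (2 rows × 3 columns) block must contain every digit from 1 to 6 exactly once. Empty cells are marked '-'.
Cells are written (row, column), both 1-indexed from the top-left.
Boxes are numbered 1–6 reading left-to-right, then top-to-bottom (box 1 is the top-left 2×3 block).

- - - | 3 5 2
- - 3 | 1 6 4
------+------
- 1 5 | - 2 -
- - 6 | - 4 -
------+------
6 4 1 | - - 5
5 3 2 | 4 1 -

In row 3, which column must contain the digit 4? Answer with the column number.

1

Consider where 4 can go in row 3.
(3,4) is out (column 4 already has a 4).
(3,6) is out (column 6 already has a 4).
So the only cell in row 3 that can hold 4 is (3,1).
That is column 1.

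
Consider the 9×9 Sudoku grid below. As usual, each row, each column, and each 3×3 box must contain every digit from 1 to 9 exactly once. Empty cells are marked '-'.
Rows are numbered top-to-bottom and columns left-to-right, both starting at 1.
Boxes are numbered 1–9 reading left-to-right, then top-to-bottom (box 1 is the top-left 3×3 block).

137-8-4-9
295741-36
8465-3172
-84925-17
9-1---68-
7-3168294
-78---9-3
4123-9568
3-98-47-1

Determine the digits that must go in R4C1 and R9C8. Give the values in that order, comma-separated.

6,2

For R4C1:
  Row 4 already contains {1, 2, 4, 5, 7, 8, 9}.
  Column 1 already contains {1, 2, 3, 4, 7, 8, 9}.
  Its 3×3 block (box 4) already contains {1, 3, 4, 7, 8, 9}.
  The only value from 1–9 not eliminated is 6, so R4C1 = 6.
For R9C8:
  Row 9 already contains {1, 3, 4, 7, 8, 9}.
  Column 8 already contains {1, 3, 6, 7, 8, 9}.
  Its 3×3 block (box 9) already contains {1, 3, 5, 6, 7, 8, 9}.
  The only value from 1–9 not eliminated is 2, so R9C8 = 2.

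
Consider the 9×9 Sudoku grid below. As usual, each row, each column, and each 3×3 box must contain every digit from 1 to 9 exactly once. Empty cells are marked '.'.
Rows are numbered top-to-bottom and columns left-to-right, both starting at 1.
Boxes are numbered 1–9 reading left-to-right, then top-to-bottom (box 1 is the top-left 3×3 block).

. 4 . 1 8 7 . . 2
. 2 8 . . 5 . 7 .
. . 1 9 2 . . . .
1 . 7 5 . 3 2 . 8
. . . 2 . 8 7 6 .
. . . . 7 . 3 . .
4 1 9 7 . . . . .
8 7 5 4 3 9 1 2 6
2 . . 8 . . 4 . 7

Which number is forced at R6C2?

8

Cell R6C2 itself could take any of {5, 6, 8, 9} by direct elimination.
Consider where 8 can go in box 4.
R4C2 is out (row 4 already has a 8). R5C1 is out (row 5 already has a 8). R5C2 is out (row 5 already has a 8). R5C3 is out (row 5 already has a 8). The remaining empty cells in box 4 are similarly blocked.
So the only cell in box 4 that can hold 8 is R6C2.
Therefore R6C2 = 8.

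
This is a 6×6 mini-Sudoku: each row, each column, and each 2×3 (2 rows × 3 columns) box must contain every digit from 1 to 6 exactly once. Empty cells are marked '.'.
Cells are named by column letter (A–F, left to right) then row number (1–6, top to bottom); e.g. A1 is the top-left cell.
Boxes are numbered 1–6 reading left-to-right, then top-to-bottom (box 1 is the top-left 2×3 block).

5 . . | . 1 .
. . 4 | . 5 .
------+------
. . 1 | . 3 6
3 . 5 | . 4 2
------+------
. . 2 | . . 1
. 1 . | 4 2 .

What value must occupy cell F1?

Cell F1 itself could take any of {3, 4} by direct elimination.
Consider where 4 can go in column F.
F2 is out (row 2 already has a 4).
F6 is out (row 6 already has a 4).
So the only cell in column F that can hold 4 is F1.
Therefore F1 = 4.

4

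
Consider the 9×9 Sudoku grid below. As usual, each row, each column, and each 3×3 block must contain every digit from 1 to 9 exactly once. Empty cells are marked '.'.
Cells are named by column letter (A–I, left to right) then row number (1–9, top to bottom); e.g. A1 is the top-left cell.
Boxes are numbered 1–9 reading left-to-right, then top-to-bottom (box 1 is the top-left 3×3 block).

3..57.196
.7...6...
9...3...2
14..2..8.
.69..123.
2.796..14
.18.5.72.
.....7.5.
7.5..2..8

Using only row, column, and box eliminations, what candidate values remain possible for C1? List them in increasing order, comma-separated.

Row 1 already contains {1, 3, 5, 6, 7, 9}.
Column C already contains {5, 7, 8, 9}.
Its 3×3 block (box 1) already contains {3, 7, 9}.
Removing those from 1–9 leaves {2, 4} as the candidates for C1.

2,4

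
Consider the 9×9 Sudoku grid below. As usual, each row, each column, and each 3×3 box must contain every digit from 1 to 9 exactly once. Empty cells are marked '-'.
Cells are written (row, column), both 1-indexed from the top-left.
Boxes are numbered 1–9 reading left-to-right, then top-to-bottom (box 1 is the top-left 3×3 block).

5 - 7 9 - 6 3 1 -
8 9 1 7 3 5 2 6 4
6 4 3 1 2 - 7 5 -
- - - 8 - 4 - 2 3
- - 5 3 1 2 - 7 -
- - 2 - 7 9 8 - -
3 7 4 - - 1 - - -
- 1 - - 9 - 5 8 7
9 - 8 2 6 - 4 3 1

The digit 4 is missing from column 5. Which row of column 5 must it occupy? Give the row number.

Consider where 4 can go in column 5.
(4,5) is out (row 4 already has a 4).
(7,5) is out (row 7 already has a 4).
So the only cell in column 5 that can hold 4 is (1,5).
That is row 1.

1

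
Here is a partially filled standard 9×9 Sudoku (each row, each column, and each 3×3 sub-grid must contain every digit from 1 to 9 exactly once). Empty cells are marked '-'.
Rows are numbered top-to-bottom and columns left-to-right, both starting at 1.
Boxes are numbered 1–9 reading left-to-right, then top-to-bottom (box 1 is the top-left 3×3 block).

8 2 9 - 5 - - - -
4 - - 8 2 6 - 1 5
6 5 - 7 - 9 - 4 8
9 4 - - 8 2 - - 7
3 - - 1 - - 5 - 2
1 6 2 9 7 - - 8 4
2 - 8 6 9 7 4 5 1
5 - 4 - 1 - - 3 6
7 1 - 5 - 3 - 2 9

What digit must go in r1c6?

1

Cell r1c6 itself could take any of {1, 4} by direct elimination.
Consider where 1 can go in box 2.
r1c4 is out (column 4 already has a 1).
r3c5 is out (column 5 already has a 1).
So the only cell in box 2 that can hold 1 is r1c6.
Therefore r1c6 = 1.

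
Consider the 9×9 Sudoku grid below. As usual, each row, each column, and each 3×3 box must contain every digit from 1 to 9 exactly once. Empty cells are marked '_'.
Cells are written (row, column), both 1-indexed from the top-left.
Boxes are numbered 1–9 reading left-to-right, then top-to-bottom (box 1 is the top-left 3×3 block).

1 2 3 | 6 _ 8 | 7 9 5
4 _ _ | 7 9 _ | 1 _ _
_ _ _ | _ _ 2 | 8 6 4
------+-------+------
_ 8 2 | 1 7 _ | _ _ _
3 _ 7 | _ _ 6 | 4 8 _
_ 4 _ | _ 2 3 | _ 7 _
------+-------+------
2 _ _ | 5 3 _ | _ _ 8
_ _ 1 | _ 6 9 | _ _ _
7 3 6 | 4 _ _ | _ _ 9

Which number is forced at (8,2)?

Row 8 already contains {1, 6, 9}.
Column 2 already contains {2, 3, 4, 8}.
Its 3×3 block (box 7) already contains {1, 2, 3, 6, 7}.
The only value from 1–9 not eliminated is 5, so (8,2) = 5.

5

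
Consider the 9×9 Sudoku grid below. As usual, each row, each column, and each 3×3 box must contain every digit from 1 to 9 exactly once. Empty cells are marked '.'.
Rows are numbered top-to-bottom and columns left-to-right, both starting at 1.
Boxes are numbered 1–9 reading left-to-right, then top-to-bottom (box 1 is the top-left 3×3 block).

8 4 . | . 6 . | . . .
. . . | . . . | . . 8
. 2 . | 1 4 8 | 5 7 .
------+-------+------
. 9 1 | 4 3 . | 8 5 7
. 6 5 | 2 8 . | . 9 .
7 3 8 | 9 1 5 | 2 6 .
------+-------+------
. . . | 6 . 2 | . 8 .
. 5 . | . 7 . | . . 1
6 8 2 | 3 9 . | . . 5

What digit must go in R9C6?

1

Cell R9C6 itself could take any of {1, 4} by direct elimination.
Consider where 1 can go in column 6.
R1C6 is out (box 2 already has a 1).
R2C6 is out (box 2 already has a 1).
R4C6 is out (row 4 already has a 1).
R5C6 is out (box 5 already has a 1).
R8C6 is out (row 8 already has a 1).
So the only cell in column 6 that can hold 1 is R9C6.
Therefore R9C6 = 1.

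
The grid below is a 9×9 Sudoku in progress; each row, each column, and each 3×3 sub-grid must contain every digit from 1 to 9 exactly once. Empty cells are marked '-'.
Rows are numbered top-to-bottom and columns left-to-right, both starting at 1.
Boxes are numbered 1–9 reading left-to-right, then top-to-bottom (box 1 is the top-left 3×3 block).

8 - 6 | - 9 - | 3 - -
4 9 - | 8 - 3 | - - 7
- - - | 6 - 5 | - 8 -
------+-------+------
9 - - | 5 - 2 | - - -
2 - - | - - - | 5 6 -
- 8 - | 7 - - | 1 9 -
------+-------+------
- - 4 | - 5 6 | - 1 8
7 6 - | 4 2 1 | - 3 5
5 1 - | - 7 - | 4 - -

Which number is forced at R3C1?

Cell R3C1 itself could take any of {1, 3} by direct elimination.
Consider where 1 can go in column 1.
R6C1 is out (row 6 already has a 1).
R7C1 is out (row 7 already has a 1).
So the only cell in column 1 that can hold 1 is R3C1.
Therefore R3C1 = 1.

1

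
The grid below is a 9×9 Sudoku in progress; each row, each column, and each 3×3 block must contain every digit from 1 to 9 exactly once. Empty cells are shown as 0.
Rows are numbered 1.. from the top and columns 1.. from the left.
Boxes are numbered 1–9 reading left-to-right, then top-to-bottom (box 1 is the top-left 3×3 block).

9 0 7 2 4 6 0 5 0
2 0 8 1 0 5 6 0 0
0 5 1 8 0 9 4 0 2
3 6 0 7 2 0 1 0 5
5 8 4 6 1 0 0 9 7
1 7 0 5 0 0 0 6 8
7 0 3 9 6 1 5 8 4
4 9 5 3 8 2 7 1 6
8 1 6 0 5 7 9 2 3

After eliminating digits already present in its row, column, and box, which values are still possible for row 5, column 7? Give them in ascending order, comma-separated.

2,3

Row 5 already contains {1, 4, 5, 6, 7, 8, 9}.
Column 7 already contains {1, 4, 5, 6, 7, 9}.
Its 3×3 block (box 6) already contains {1, 5, 6, 7, 8, 9}.
Removing those from 1–9 leaves {2, 3} as the candidates for row 5, column 7.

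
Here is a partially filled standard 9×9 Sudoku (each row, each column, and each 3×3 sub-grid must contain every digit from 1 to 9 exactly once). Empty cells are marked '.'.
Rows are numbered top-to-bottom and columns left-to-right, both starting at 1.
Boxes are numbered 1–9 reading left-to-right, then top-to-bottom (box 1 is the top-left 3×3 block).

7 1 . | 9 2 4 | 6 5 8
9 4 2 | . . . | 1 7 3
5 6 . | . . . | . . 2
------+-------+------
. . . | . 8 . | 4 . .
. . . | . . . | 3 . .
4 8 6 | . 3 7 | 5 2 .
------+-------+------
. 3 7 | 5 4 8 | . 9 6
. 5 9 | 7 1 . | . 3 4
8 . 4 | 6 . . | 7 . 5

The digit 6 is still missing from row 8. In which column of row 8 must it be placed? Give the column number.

Consider where 6 can go in row 8.
r8c6 is out (box 8 already has a 6).
r8c7 is out (column 7 already has a 6).
So the only cell in row 8 that can hold 6 is r8c1.
That is column 1.

1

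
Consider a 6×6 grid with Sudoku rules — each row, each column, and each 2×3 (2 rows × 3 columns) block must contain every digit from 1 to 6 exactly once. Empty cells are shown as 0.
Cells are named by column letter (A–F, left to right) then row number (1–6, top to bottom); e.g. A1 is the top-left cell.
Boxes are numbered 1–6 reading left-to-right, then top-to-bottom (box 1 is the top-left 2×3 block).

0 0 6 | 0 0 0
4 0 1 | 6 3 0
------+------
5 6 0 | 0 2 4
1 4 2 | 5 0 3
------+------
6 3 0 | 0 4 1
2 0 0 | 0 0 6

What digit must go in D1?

Cell D1 itself could take any of {1, 2, 4} by direct elimination.
Consider where 4 can go in column D.
D3 is out (row 3 already has a 4).
D5 is out (row 5 already has a 4).
D6 is out (box 6 already has a 4).
So the only cell in column D that can hold 4 is D1.
Therefore D1 = 4.

4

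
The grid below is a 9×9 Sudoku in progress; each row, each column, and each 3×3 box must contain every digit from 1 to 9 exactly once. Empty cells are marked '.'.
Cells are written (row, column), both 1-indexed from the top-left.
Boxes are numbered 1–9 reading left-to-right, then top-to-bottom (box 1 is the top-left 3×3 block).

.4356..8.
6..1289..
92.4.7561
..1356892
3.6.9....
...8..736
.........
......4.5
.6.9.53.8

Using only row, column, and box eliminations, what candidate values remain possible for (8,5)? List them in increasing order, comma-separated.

Row 8 already contains {4, 5}.
Column 5 already contains {2, 5, 6, 9}.
Its 3×3 block (box 8) already contains {5, 9}.
Removing those from 1–9 leaves {1, 3, 7, 8} as the candidates for (8,5).

1,3,7,8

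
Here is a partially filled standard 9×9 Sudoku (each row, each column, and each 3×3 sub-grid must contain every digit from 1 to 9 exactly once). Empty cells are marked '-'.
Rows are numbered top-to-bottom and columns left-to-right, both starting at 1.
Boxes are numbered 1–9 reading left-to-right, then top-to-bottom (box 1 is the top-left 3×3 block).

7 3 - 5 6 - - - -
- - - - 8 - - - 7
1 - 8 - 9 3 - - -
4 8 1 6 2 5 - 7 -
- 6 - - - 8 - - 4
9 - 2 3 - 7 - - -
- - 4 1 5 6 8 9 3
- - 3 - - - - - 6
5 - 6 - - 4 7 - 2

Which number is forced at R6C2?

Row 6 already contains {2, 3, 7, 9}.
Column 2 already contains {3, 6, 8}.
Its 3×3 block (box 4) already contains {1, 2, 4, 6, 8, 9}.
The only value from 1–9 not eliminated is 5, so R6C2 = 5.

5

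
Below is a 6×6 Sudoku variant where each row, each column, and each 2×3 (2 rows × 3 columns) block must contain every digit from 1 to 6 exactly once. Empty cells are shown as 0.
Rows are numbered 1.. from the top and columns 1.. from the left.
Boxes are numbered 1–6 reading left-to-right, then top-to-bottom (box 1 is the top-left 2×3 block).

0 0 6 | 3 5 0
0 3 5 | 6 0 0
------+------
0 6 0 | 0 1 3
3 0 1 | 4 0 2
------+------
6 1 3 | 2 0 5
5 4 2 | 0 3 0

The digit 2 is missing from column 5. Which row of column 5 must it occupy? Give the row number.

2

Consider where 2 can go in column 5.
row 4, column 5 is out (row 4 already has a 2).
row 5, column 5 is out (row 5 already has a 2).
So the only cell in column 5 that can hold 2 is row 2, column 5.
That is row 2.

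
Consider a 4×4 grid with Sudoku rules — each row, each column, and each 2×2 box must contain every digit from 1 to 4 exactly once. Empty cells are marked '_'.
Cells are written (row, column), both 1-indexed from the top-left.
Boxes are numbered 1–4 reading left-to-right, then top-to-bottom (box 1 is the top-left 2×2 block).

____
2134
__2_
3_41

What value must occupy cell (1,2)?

Cell (1,2) itself could take any of {3, 4} by direct elimination.
Consider where 3 can go in column 2.
(3,2) is out (box 3 already has a 3).
(4,2) is out (row 4 already has a 3).
So the only cell in column 2 that can hold 3 is (1,2).
Therefore (1,2) = 3.

3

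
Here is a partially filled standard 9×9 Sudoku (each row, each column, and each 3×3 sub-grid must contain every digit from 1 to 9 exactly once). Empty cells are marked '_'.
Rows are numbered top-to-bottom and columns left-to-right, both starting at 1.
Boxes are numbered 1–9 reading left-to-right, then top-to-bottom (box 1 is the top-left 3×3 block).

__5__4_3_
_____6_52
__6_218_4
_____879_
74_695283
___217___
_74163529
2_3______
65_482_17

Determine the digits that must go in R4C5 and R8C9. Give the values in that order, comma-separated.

4,8

For R4C5:
  Consider where 4 can go in box 5.
  R4C4 is out (column 4 already has a 4).
  So the only cell in box 5 that can hold 4 is R4C5.
  So R4C5 = 4.
For R8C9:
  Consider where 8 can go in column 9.
  R1C9 is out (box 3 already has a 8).
  R4C9 is out (row 4 already has a 8).
  R6C9 is out (box 6 already has a 8).
  So the only cell in column 9 that can hold 8 is R8C9.
  So R8C9 = 8.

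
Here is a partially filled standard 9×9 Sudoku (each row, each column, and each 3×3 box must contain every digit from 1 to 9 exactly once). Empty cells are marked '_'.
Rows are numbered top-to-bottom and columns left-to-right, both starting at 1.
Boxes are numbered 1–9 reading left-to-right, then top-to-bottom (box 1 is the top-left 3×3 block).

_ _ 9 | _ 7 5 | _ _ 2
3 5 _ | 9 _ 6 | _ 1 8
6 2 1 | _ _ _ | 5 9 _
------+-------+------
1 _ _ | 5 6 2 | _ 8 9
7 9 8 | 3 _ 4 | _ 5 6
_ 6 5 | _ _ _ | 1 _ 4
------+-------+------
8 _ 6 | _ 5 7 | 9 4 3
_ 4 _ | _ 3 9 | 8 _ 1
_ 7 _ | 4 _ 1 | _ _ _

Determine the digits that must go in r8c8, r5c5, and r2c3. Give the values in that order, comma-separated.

For r8c8:
  Consider where 7 can go in box 9.
  r9c7 is out (row 9 already has a 7).
  r9c8 is out (row 9 already has a 7).
  r9c9 is out (row 9 already has a 7).
  So the only cell in box 9 that can hold 7 is r8c8.
  So r8c8 = 7.
For r5c5:
  Row 5 already contains {3, 4, 5, 6, 7, 8, 9}.
  Column 5 already contains {3, 5, 6, 7}.
  Its 3×3 block (box 5) already contains {2, 3, 4, 5, 6}.
  The only value from 1–9 not eliminated is 1, so r5c5 = 1.
For r2c3:
  Consider where 7 can go in column 3.
  r4c3 is out (box 4 already has a 7).
  r8c3 is out (box 7 already has a 7).
  r9c3 is out (row 9 already has a 7).
  So the only cell in column 3 that can hold 7 is r2c3.
  So r2c3 = 7.

7,1,7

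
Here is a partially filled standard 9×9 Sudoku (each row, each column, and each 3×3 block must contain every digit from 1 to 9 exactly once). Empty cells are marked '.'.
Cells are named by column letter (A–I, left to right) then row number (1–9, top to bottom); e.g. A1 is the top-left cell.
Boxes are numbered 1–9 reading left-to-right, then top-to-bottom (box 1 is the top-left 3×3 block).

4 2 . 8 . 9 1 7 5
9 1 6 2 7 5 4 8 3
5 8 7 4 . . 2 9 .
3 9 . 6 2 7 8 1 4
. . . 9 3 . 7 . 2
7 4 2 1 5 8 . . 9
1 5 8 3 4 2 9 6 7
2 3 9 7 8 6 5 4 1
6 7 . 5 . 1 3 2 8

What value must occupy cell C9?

4

Row 9 already contains {1, 2, 3, 5, 6, 7, 8}.
Column C already contains {2, 6, 7, 8, 9}.
Its 3×3 block (box 7) already contains {1, 2, 3, 5, 6, 7, 8, 9}.
The only value from 1–9 not eliminated is 4, so C9 = 4.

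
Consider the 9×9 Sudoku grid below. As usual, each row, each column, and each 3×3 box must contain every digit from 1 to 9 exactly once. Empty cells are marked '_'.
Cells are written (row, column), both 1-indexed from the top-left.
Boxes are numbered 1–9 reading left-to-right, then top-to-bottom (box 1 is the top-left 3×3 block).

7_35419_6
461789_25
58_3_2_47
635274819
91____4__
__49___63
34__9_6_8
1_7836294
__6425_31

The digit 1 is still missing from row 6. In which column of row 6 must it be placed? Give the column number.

Consider where 1 can go in row 6.
(6,1) is out (column 1 already has a 1).
(6,2) is out (column 2 already has a 1).
(6,6) is out (column 6 already has a 1).
(6,7) is out (box 6 already has a 1).
So the only cell in row 6 that can hold 1 is (6,5).
That is column 5.

5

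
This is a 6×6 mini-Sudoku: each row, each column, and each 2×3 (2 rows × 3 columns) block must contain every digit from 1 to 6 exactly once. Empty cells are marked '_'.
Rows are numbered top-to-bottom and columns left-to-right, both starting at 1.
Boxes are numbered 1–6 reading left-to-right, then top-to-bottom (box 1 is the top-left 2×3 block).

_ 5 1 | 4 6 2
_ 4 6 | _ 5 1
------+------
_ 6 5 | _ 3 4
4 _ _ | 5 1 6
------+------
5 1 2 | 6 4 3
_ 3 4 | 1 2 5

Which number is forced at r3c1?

1

Cell r3c1 itself could take any of {1, 2} by direct elimination.
Consider where 1 can go in column 1.
r1c1 is out (row 1 already has a 1).
r2c1 is out (row 2 already has a 1).
r6c1 is out (row 6 already has a 1).
So the only cell in column 1 that can hold 1 is r3c1.
Therefore r3c1 = 1.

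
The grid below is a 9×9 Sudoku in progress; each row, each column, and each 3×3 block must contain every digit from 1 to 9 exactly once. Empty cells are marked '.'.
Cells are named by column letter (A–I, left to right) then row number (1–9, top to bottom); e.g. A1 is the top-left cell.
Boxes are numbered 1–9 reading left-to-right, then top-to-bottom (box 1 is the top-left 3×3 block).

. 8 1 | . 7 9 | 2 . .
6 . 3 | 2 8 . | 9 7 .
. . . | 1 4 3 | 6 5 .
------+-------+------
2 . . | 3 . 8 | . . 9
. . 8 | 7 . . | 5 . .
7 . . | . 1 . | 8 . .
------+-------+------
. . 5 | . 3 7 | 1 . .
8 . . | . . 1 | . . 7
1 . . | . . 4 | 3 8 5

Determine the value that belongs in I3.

8

Row 3 already contains {1, 3, 4, 5, 6}.
Column I already contains {5, 7, 9}.
Its 3×3 block (box 3) already contains {2, 5, 6, 7, 9}.
The only value from 1–9 not eliminated is 8, so I3 = 8.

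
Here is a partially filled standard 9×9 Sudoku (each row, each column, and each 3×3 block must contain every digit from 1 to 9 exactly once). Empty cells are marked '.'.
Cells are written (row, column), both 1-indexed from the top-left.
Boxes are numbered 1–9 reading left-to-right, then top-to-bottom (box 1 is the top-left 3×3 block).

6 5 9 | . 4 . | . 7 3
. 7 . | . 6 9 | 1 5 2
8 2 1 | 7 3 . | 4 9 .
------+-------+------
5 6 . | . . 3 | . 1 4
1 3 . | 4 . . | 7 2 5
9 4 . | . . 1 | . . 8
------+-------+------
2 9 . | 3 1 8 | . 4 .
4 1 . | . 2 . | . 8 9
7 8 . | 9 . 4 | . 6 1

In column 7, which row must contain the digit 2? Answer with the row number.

Consider where 2 can go in column 7.
(1,7) is out (box 3 already has a 2).
(4,7) is out (box 6 already has a 2).
(6,7) is out (box 6 already has a 2).
(7,7) is out (row 7 already has a 2).
(8,7) is out (row 8 already has a 2).
So the only cell in column 7 that can hold 2 is (9,7).
That is row 9.

9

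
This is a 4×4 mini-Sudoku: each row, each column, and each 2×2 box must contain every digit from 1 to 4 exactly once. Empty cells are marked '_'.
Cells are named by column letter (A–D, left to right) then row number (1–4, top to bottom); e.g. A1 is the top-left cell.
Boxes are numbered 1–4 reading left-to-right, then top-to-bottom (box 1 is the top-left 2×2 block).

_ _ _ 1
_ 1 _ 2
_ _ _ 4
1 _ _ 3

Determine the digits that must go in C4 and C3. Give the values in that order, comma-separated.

2,1

For C4:
  Row 4 already contains {1, 3}.
  Column C already contains {}.
  Its 2×2 block (box 4) already contains {3, 4}.
  The only value from 1–4 not eliminated is 2, so C4 = 2.
For C3:
  Consider where 1 can go in column C.
  C1 is out (row 1 already has a 1).
  C2 is out (row 2 already has a 1).
  C4 is out (row 4 already has a 1).
  So the only cell in column C that can hold 1 is C3.
  So C3 = 1.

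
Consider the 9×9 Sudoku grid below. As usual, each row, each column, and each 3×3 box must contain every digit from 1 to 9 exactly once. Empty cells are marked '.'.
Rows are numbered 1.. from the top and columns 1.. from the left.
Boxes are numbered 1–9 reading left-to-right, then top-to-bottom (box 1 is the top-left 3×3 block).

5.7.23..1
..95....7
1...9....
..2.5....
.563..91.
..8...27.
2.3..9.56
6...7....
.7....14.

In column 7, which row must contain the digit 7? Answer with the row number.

7

Consider where 7 can go in column 7.
row 1, column 7 is out (row 1 already has a 7).
row 2, column 7 is out (row 2 already has a 7).
row 3, column 7 is out (box 3 already has a 7).
row 4, column 7 is out (box 6 already has a 7).
row 8, column 7 is out (row 8 already has a 7).
So the only cell in column 7 that can hold 7 is row 7, column 7.
That is row 7.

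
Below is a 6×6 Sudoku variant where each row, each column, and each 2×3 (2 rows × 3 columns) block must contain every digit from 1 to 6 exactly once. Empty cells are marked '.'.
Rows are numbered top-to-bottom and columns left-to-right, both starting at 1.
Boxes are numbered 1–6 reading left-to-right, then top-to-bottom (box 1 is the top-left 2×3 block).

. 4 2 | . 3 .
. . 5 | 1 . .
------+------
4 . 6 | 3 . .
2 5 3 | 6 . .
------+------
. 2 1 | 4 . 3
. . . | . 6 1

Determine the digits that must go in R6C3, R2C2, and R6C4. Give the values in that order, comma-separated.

4,6,2

For R6C3:
  Row 6 already contains {1, 6}.
  Column 3 already contains {1, 2, 3, 5, 6}.
  Its 2×3 block (box 5) already contains {1, 2}.
  The only value from 1–6 not eliminated is 4, so R6C3 = 4.
For R2C2:
  Consider where 6 can go in column 2.
  R3C2 is out (row 3 already has a 6).
  R6C2 is out (row 6 already has a 6).
  So the only cell in column 2 that can hold 6 is R2C2.
  So R2C2 = 6.
For R6C4:
  Consider where 2 can go in box 6.
  R5C5 is out (row 5 already has a 2).
  So the only cell in box 6 that can hold 2 is R6C4.
  So R6C4 = 2.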